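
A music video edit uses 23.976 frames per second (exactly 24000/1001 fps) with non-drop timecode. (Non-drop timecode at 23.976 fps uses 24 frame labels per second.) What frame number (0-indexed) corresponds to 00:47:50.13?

68893

Total seconds to the label: (0 × 3600 + 47 × 60 + 50) = 2870.
Frame index = 2870 × 24 + 13 = 68893.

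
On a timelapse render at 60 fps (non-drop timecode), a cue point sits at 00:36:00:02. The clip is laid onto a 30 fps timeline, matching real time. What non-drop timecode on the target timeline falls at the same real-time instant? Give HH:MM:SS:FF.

00:36:00:01

Source frame index: (0×3600 + 36×60 + 0) × 60 + 2 = 129602.
Real time: 129602 / (60) = 64801/30 s.
Target frame: (64801/30) × (30) = 64801.
At 30 labels/s: frame 64801 → 00:36:00:01.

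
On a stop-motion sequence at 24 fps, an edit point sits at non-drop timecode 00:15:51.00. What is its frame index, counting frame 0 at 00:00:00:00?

Total seconds to the label: (0 × 3600 + 15 × 60 + 51) = 951.
Frame index = 951 × 24 + 0 = 22824.

frame 22824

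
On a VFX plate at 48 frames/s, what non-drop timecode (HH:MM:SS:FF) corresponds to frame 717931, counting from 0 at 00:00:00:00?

04:09:16:43

717931 ÷ 48 = 14956 full seconds, remainder 43 frames.
14956 s = 4 h 9 min 16 s.
Timecode: 04:09:16:43.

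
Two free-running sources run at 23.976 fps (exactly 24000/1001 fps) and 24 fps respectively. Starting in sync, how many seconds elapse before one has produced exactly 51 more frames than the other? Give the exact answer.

The gap grows by |24 − 24000/1001| = 24/1001 frames per second.
Time for a 51-frame gap: 51 ÷ (24/1001) = 2127.125 s.

2127.125 seconds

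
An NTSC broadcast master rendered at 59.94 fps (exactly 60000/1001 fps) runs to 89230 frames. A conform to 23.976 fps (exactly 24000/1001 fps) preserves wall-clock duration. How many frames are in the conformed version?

35692 frames

Target frames = source frames × (target rate / source rate) = 89230 × (24000/1001)/(60000/1001) = 89230 × 2/5 = 35692.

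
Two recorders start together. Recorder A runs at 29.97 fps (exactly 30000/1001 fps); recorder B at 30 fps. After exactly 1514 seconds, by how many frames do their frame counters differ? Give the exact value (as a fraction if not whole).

45420/1001 frames

A emits 30000/1001 × 1514 = 45420000/1001 frames; B emits 30 × 1514 = 45420.
Difference = 45420/1001 frames (≈ 45.3746); B is ahead of A.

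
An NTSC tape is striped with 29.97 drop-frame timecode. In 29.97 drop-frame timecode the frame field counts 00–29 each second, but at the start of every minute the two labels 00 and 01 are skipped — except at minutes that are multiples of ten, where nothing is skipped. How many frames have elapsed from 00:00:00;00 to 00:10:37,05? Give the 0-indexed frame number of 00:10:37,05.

Complete 10-minute blocks: 1, each 17982 frames → 17982.
Remaining 0 whole minutes in the current block: 0 frames.
Within the current minute: 37 × 30 + 5 = 1115. Total = 17982 + 0 + 1115 = 19097.

19097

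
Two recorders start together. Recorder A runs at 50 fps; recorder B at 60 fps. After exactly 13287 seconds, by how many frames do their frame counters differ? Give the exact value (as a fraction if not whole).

A emits 50 × 13287 = 664350 frames; B emits 60 × 13287 = 797220.
Difference = 132870 frames; B is ahead of A.

132870 frames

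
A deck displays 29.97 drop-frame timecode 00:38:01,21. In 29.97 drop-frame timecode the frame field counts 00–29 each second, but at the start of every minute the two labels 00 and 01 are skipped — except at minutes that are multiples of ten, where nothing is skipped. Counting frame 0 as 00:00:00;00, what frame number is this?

68381

Complete 10-minute blocks: 3, each 17982 frames → 53946.
Remaining 8 whole minutes in the current block: 1800 + 7 × 1798 = 14386 frames.
Within the current minute: 1 × 30 + 21 − 2 = 49 (labels ;00/;01 skipped at this minute). Total = 53946 + 14386 + 49 = 68381.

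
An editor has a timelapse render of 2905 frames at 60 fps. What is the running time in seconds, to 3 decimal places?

Running time = 2905 × 1/60 = 581/12 s ≈ 48.417 s.

48.417 seconds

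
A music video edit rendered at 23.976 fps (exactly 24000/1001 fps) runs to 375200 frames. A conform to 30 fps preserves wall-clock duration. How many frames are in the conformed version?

469469 frames

Target frames = source frames × (target rate / source rate) = 375200 × (30)/(24000/1001) = 375200 × 1001/800 = 469469.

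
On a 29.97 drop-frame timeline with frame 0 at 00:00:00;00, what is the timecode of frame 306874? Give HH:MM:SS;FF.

02:50:39;10

Ten DF minutes hold 17982 frames, so frame 306874 lies in block 17 (frames 305694–323675) with 1180 frames into that block.
The block's first minute is 1800 frames and the rest 1798 each; 1180 frames reaches minute 0, so 17 × 18 + 0 × 2 = 306 labels have been skipped so far.
Adding those back, label number 306874 + 306 = 307180 at 30 labels/s is 10239 s + 10 f = 2 h 50 min 39 s frame 10, i.e. 02:50:39;10.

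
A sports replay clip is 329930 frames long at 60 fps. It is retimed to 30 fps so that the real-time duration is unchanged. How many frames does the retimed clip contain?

164965 frames

Target frames = source frames × (target rate / source rate) = 329930 × (30)/(60) = 329930 × 1/2 = 164965.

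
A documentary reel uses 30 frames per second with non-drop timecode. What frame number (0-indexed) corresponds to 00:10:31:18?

Total seconds to the label: (0 × 3600 + 10 × 60 + 31) = 631.
Frame index = 631 × 30 + 18 = 18948.

18948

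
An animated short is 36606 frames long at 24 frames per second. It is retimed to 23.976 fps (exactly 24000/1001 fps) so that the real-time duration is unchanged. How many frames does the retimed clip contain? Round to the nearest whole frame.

36569 frames

Frames at target rate = 36606 × (24000/1001) / (24) = 36606000/1001 ≈ 36569.431.
Nearest whole frame: 36569.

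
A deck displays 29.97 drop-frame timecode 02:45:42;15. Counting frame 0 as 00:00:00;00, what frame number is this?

297977

As if non-drop at 30 labels/s: (2 × 3600 + 45 × 60 + 42) × 30 + 15 = 298275.
Minute boundaries passed: 165; those not divisible by 10: 165 − 16 = 149; dropped labels = 2 × 149 = 298.
Actual frame index = 298275 − 298 = 297977.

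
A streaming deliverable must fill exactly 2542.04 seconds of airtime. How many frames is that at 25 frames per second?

63551 frames

Frames = 2542.04 × 25 = 63551.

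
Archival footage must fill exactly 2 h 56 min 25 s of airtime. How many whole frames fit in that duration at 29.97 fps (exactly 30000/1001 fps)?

317232 frames

2 h 56 min 25 s = 10585 s.
Frames = 10585 × 30000/1001 = 317550000/1001 ≈ 317232.7672.
Complete frames: 317232.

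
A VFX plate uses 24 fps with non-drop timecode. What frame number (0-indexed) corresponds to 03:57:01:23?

341327

Total seconds to the label: (3 × 3600 + 57 × 60 + 1) = 14221.
Frame index = 14221 × 24 + 23 = 341327.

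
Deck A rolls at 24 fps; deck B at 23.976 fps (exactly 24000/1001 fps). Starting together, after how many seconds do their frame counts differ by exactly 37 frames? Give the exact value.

37037/24 seconds

The gap grows by |24000/1001 − 24| = 24/1001 frames per second.
Time for a 37-frame gap: 37 ÷ (24/1001) = 37037/24 s.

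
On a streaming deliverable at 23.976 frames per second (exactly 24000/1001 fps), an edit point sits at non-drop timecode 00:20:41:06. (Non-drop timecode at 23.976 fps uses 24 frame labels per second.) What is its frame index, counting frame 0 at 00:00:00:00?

Total seconds to the label: (0 × 3600 + 20 × 60 + 41) = 1241.
Frame index = 1241 × 24 + 6 = 29790.

29790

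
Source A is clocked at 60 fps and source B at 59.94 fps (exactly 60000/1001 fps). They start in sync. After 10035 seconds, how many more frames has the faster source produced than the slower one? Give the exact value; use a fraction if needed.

602100/1001 frames

A emits 60 × 10035 = 602100 frames; B emits 60000/1001 × 10035 = 602100000/1001.
Difference = 602100/1001 frames (≈ 601.4985); B is behind A.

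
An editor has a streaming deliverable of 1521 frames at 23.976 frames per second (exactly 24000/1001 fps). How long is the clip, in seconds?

63.438375 seconds

Running time = 1521 / (24000/1001) = 63.438375 s.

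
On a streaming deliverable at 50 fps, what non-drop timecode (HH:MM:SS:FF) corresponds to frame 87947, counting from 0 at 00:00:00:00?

00:29:18:47

87947 ÷ 50 = 1758 full seconds, remainder 47 frames.
1758 s = 0 h 29 min 18 s.
Timecode: 00:29:18:47.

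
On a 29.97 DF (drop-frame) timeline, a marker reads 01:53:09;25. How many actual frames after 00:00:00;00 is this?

203491

As if non-drop at 30 labels/s: (1 × 3600 + 53 × 60 + 9) × 30 + 25 = 203695.
Minute boundaries passed: 113; those not divisible by 10: 113 − 11 = 102; dropped labels = 2 × 102 = 204.
Actual frame index = 203695 − 204 = 203491.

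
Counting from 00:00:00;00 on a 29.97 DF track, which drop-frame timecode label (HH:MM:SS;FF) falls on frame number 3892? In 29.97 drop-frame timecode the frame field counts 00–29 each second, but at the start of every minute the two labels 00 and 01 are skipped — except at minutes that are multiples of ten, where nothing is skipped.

00:02:09;26

Ten DF minutes hold 17982 frames, so frame 3892 lies in block 0 (frames 0–17981) with 3892 frames into that block.
The block's first minute is 1800 frames and the rest 1798 each; 3892 frames reaches minute 2, so 0 × 18 + 2 × 2 = 4 labels have been skipped so far.
Adding those back, label number 3892 + 4 = 3896 at 30 labels/s is 129 s + 26 f = 0 h 2 min 9 s frame 26, i.e. 00:02:09;26.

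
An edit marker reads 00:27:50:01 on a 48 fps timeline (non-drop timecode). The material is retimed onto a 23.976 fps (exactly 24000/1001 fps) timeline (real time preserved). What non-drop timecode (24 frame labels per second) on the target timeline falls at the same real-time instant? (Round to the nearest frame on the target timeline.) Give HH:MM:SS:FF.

Source frame index: (0×3600 + 27×60 + 50) × 48 + 1 = 80161.
Real time: 80161 / (48) = 80161/48 s.
Target frame: (80161/48) × (24000/1001) = 40080500/1001 ≈ 40040.460 → 40040.
At 24 labels/s: frame 40040 → 00:27:48:08.

00:27:48:08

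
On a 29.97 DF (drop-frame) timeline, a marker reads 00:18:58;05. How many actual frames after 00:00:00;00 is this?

Complete 10-minute blocks: 1, each 17982 frames → 17982.
Remaining 8 whole minutes in the current block: 1800 + 7 × 1798 = 14386 frames.
Within the current minute: 58 × 30 + 5 − 2 = 1743 (labels ;00/;01 skipped at this minute). Total = 17982 + 14386 + 1743 = 34111.

34111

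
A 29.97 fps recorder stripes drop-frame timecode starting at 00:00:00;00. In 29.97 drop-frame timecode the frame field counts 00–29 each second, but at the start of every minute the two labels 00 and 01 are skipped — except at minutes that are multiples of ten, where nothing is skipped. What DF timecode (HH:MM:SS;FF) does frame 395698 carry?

03:40:03;04

Each 10-minute DF block holds 10 × 60 × 30 − 9 × 2 = 17982 frames. 395698 ÷ 17982 → 22 full blocks, remainder 94.
Within the partial block the first minute is 1800 frames and each further minute 1798, so 0 further minute boundaries passed. Total skipped labels = 18 × 22 + 2 × 0 = 396.
Non-drop label index = 395698 + 396 = 396094; at 30 labels/s that is 03:40:03:04, i.e. DF 03:40:03;04.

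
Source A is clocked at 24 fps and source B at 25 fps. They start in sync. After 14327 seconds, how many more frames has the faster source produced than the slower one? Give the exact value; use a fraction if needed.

A emits 24 × 14327 = 343848 frames; B emits 25 × 14327 = 358175.
Difference = 14327 frames; B is ahead of A.

14327 frames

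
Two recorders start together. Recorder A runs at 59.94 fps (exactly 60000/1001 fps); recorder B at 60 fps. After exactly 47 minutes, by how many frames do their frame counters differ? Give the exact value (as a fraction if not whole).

47 min = 2820 s.
A emits 60000/1001 × 2820 = 169200000/1001 frames; B emits 60 × 2820 = 169200.
Difference = 169200/1001 frames (≈ 169.0310); B is ahead of A.

169200/1001 frames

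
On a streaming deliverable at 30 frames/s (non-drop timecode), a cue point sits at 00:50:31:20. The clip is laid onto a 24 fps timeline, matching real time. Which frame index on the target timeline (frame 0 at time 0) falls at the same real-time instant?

Source frame index: (0×3600 + 50×60 + 31) × 30 + 20 = 90950.
Real time: 90950 / (30) = 9095/3 s.
Target frame: (9095/3) × (24) = 72760.

frame 72760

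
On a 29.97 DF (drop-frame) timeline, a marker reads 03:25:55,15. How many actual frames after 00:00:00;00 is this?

Complete 10-minute blocks: 20, each 17982 frames → 359640.
Remaining 5 whole minutes in the current block: 1800 + 4 × 1798 = 8992 frames.
Within the current minute: 55 × 30 + 15 − 2 = 1663 (labels ;00/;01 skipped at this minute). Total = 359640 + 8992 + 1663 = 370295.

370295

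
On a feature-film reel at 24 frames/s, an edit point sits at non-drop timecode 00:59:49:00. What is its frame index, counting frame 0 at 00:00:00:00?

86136

Total seconds to the label: (0 × 3600 + 59 × 60 + 49) = 3589.
Frame index = 3589 × 24 + 0 = 86136.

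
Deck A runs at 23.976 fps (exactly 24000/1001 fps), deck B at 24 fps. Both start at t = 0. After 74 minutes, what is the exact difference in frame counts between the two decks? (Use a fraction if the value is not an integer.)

74 min = 4440 s.
A emits 24000/1001 × 4440 = 106560000/1001 frames; B emits 24 × 4440 = 106560.
Difference = 106560/1001 frames (≈ 106.4535); B is ahead of A.

106560/1001 frames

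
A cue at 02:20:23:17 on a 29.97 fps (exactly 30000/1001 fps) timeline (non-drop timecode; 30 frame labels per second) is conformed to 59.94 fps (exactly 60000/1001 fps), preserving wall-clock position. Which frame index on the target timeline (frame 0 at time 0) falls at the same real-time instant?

Source frame index: (2×3600 + 20×60 + 23) × 30 + 17 = 252707.
Real time: 252707 / (30000/1001) = 252959707/30000 s.
Target frame: (252959707/30000) × (60000/1001) = 505414.

frame 505414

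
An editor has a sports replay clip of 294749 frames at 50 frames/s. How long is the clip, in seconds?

5894.98 seconds

Running time = 294749 / (50) = 5894.98 s.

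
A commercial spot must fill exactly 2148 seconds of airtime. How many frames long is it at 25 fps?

53700 frames

Frames = 2148 × 25 = 53700.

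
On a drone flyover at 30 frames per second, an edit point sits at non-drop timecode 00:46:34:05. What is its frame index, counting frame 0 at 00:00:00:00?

83825

Total seconds to the label: (0 × 3600 + 46 × 60 + 34) = 2794.
Frame index = 2794 × 30 + 5 = 83825.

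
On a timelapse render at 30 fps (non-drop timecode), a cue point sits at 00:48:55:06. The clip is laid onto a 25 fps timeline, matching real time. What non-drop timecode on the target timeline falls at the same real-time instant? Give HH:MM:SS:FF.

00:48:55:05

Source frame index: (0×3600 + 48×60 + 55) × 30 + 6 = 88056.
Real time: 88056 / (30) = 14676/5 s.
Target frame: (14676/5) × (25) = 73380.
At 25 labels/s: frame 73380 → 00:48:55:05.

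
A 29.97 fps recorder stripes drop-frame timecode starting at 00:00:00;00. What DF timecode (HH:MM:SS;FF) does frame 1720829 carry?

15:56:58;11

Each 10-minute DF block holds 10 × 60 × 30 − 9 × 2 = 17982 frames. 1720829 ÷ 17982 → 95 full blocks, remainder 12539.
Within the partial block the first minute is 1800 frames and each further minute 1798, so 6 further minute boundaries passed. Total skipped labels = 18 × 95 + 2 × 6 = 1722.
Non-drop label index = 1720829 + 1722 = 1722551; at 30 labels/s that is 15:56:58:11, i.e. DF 15:56:58;11.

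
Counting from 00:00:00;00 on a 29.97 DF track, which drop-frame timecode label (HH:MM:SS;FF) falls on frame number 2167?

00:01:12;09

Ten DF minutes hold 17982 frames, so frame 2167 lies in block 0 (frames 0–17981) with 2167 frames into that block.
The block's first minute is 1800 frames and the rest 1798 each; 2167 frames reaches minute 1, so 0 × 18 + 1 × 2 = 2 labels have been skipped so far.
Adding those back, label number 2167 + 2 = 2169 at 30 labels/s is 72 s + 9 f = 0 h 1 min 12 s frame 9, i.e. 00:01:12;09.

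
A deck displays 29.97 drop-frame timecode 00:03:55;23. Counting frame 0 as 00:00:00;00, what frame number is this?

As if non-drop at 30 labels/s: (0 × 3600 + 3 × 60 + 55) × 30 + 23 = 7073.
Minute boundaries passed: 3; those not divisible by 10: 3 − 0 = 3; dropped labels = 2 × 3 = 6.
Actual frame index = 7073 − 6 = 7067.

7067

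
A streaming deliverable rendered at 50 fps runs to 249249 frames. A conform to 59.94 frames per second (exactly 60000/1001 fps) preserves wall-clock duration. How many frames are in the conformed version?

298800 frames

Target frames = source frames × (target rate / source rate) = 249249 × (60000/1001)/(50) = 249249 × 1200/1001 = 298800.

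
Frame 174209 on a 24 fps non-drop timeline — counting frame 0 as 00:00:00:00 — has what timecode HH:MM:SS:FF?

02:00:58:17

174209 ÷ 24 = 7258 full seconds, remainder 17 frames.
7258 s = 2 h 0 min 58 s.
Timecode: 02:00:58:17.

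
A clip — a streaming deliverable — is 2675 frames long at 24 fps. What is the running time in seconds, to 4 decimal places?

Running time = 2675 × 1/24 = 2675/24 s ≈ 111.4583 s.

111.4583 seconds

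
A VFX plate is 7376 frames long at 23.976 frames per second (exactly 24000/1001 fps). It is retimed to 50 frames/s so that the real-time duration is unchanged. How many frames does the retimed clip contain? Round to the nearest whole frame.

Frames at target rate = 7376 × (50) / (24000/1001) = 461461/30 ≈ 15382.033.
Nearest whole frame: 15382.

15382 frames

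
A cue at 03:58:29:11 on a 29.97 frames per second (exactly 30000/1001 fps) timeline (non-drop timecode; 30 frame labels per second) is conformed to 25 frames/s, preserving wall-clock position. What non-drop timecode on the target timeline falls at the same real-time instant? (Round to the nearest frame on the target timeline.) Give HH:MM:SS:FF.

Source frame index: (3×3600 + 58×60 + 29) × 30 + 11 = 429281.
Real time: 429281 / (30000/1001) = 429710281/30000 s.
Target frame: (429710281/30000) × (25) = 429710281/1200 ≈ 358091.901 → 358092.
At 25 labels/s: frame 358092 → 03:58:43:17.

03:58:43:17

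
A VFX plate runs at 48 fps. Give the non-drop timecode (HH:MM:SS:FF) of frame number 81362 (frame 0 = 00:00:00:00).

81362 ÷ 48 = 1695 full seconds, remainder 2 frames.
1695 s = 0 h 28 min 15 s.
Timecode: 00:28:15:02.

00:28:15:02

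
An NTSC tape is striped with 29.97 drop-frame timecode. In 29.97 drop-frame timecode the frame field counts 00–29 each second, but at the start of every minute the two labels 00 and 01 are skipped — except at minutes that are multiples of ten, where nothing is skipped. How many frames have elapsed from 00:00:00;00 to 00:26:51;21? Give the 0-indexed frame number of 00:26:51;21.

As if non-drop at 30 labels/s: (0 × 3600 + 26 × 60 + 51) × 30 + 21 = 48351.
Minute boundaries passed: 26; those not divisible by 10: 26 − 2 = 24; dropped labels = 2 × 24 = 48.
Actual frame index = 48351 − 48 = 48303.

48303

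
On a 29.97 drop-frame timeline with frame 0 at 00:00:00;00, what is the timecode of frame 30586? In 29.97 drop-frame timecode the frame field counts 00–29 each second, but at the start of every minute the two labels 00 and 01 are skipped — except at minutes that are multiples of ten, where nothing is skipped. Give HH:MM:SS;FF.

Ten DF minutes hold 17982 frames, so frame 30586 lies in block 1 (frames 17982–35963) with 12604 frames into that block.
The block's first minute is 1800 frames and the rest 1798 each; 12604 frames reaches minute 7, so 1 × 18 + 7 × 2 = 32 labels have been skipped so far.
Adding those back, label number 30586 + 32 = 30618 at 30 labels/s is 1020 s + 18 f = 0 h 17 min 0 s frame 18, i.e. 00:17:00;18.

00:17:00;18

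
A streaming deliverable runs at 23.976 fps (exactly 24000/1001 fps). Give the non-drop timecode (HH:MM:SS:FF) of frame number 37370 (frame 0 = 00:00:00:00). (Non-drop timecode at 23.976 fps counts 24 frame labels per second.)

00:25:57:02

37370 ÷ 24 = 1557 full seconds, remainder 2 frames.
1557 s = 0 h 25 min 57 s.
Timecode: 00:25:57:02.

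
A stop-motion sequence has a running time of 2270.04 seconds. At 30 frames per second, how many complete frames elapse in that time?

Frames = 2270.04 × 30 = 340506/5 ≈ 68101.2000.
Complete frames: 68101.

68101 frames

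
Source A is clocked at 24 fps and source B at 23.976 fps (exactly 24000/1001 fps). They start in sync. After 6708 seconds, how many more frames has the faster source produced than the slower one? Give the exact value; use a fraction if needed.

A emits 24 × 6708 = 160992 frames; B emits 24000/1001 × 6708 = 12384000/77.
Difference = 12384/77 frames (≈ 160.8312); B is behind A.

12384/77 frames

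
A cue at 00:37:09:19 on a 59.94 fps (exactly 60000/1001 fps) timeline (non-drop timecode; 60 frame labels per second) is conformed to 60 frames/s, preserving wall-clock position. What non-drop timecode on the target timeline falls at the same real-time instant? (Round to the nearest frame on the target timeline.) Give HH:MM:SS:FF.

Source frame index: (0×3600 + 37×60 + 9) × 60 + 19 = 133759.
Real time: 133759 / (60000/1001) = 133892759/60000 s.
Target frame: (133892759/60000) × (60) = 133892759/1000 ≈ 133892.759 → 133893.
At 60 labels/s: frame 133893 → 00:37:11:33.

00:37:11:33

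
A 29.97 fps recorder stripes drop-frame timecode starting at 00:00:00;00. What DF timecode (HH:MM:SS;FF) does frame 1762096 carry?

Each 10-minute DF block holds 10 × 60 × 30 − 9 × 2 = 17982 frames. 1762096 ÷ 17982 → 97 full blocks, remainder 17842.
Within the partial block the first minute is 1800 frames and each further minute 1798, so 9 further minute boundaries passed. Total skipped labels = 18 × 97 + 2 × 9 = 1764.
Non-drop label index = 1762096 + 1764 = 1763860; at 30 labels/s that is 16:19:55:10, i.e. DF 16:19:55;10.

16:19:55;10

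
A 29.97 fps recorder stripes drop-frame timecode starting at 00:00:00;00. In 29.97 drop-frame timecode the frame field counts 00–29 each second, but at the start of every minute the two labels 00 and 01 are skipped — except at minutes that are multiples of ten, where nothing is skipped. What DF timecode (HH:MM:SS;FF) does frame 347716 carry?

Each 10-minute DF block holds 10 × 60 × 30 − 9 × 2 = 17982 frames. 347716 ÷ 17982 → 19 full blocks, remainder 6058.
Within the partial block the first minute is 1800 frames and each further minute 1798, so 3 further minute boundaries passed. Total skipped labels = 18 × 19 + 2 × 3 = 348.
Non-drop label index = 347716 + 348 = 348064; at 30 labels/s that is 03:13:22:04, i.e. DF 03:13:22;04.

03:13:22;04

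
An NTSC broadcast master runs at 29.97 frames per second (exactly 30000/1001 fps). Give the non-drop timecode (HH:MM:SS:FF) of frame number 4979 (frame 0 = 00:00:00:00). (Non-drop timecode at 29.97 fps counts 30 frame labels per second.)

4979 ÷ 30 = 165 full seconds, remainder 29 frames.
165 s = 0 h 2 min 45 s.
Timecode: 00:02:45:29.

00:02:45:29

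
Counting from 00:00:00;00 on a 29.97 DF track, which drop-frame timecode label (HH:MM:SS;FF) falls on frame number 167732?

Each 10-minute DF block holds 10 × 60 × 30 − 9 × 2 = 17982 frames. 167732 ÷ 17982 → 9 full blocks, remainder 5894.
Within the partial block the first minute is 1800 frames and each further minute 1798, so 3 further minute boundaries passed. Total skipped labels = 18 × 9 + 2 × 3 = 168.
Non-drop label index = 167732 + 168 = 167900; at 30 labels/s that is 01:33:16:20, i.e. DF 01:33:16;20.

01:33:16;20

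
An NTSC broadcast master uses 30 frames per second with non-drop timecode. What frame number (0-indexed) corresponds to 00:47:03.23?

frame 84713

Total seconds to the label: (0 × 3600 + 47 × 60 + 3) = 2823.
Frame index = 2823 × 30 + 23 = 84713.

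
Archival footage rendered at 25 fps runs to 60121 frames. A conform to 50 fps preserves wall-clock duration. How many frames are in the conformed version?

120242 frames

Frames at target rate = 60121 × (50) / (25) = 120242.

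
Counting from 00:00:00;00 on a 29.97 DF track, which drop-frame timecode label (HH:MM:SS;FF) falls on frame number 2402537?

Ten DF minutes hold 17982 frames, so frame 2402537 lies in block 133 (frames 2391606–2409587) with 10931 frames into that block.
The block's first minute is 1800 frames and the rest 1798 each; 10931 frames reaches minute 6, so 133 × 18 + 6 × 2 = 2406 labels have been skipped so far.
Adding those back, label number 2402537 + 2406 = 2404943 at 30 labels/s is 80164 s + 23 f = 22 h 16 min 4 s frame 23, i.e. 22:16:04;23.

22:16:04;23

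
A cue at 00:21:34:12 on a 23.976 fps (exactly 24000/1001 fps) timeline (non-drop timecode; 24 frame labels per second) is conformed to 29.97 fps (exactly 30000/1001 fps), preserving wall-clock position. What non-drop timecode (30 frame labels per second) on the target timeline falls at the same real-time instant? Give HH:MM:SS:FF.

Source frame index: (0×3600 + 21×60 + 34) × 24 + 12 = 31068.
Real time: 31068 / (24000/1001) = 2591589/2000 s.
Target frame: (2591589/2000) × (30000/1001) = 38835.
At 30 labels/s: frame 38835 → 00:21:34:15.

00:21:34:15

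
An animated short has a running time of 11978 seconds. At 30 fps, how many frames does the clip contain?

Frames = 11978 × 30 = 359340.

359340 frames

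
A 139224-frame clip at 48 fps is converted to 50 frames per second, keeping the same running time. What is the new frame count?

Target frames = source frames × (target rate / source rate) = 139224 × (50)/(48) = 139224 × 25/24 = 145025.

145025 frames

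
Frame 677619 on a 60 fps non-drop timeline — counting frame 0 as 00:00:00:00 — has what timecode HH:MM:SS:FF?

03:08:13:39

677619 ÷ 60 = 11293 full seconds, remainder 39 frames.
11293 s = 3 h 8 min 13 s.
Timecode: 03:08:13:39.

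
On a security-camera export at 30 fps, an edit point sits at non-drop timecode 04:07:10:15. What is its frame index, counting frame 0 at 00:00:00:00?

frame 444915

Total seconds to the label: (4 × 3600 + 7 × 60 + 10) = 14830.
Frame index = 14830 × 30 + 15 = 444915.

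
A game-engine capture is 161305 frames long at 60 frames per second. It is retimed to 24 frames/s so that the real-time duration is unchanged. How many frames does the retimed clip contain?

64522 frames

Target frames = source frames × (target rate / source rate) = 161305 × (24)/(60) = 161305 × 2/5 = 64522.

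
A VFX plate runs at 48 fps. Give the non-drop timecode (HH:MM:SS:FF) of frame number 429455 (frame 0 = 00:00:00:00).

02:29:06:47

429455 ÷ 48 = 8946 full seconds, remainder 47 frames.
8946 s = 2 h 29 min 6 s.
Timecode: 02:29:06:47.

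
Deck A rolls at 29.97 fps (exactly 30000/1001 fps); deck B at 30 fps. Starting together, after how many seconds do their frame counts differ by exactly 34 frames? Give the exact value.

17017/15 seconds

The gap grows by |30 − 30000/1001| = 30/1001 frames per second.
Time for a 34-frame gap: 34 ÷ (30/1001) = 17017/15 s.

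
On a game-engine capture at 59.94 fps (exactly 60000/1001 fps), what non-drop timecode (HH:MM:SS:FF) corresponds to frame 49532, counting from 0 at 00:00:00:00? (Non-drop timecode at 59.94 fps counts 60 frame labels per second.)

00:13:45:32

49532 ÷ 60 = 825 full seconds, remainder 32 frames.
825 s = 0 h 13 min 45 s.
Timecode: 00:13:45:32.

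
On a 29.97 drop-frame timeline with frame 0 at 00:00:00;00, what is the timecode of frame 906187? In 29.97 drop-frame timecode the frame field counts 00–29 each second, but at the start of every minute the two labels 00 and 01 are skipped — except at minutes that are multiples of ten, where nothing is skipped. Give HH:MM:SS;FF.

Each 10-minute DF block holds 10 × 60 × 30 − 9 × 2 = 17982 frames. 906187 ÷ 17982 → 50 full blocks, remainder 7087.
Within the partial block the first minute is 1800 frames and each further minute 1798, so 3 further minute boundaries passed. Total skipped labels = 18 × 50 + 2 × 3 = 906.
Non-drop label index = 906187 + 906 = 907093; at 30 labels/s that is 08:23:56:13, i.e. DF 08:23:56;13.

08:23:56;13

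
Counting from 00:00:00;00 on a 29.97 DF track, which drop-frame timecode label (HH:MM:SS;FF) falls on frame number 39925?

Ten DF minutes hold 17982 frames, so frame 39925 lies in block 2 (frames 35964–53945) with 3961 frames into that block.
The block's first minute is 1800 frames and the rest 1798 each; 3961 frames reaches minute 2, so 2 × 18 + 2 × 2 = 40 labels have been skipped so far.
Adding those back, label number 39925 + 40 = 39965 at 30 labels/s is 1332 s + 5 f = 0 h 22 min 12 s frame 5, i.e. 00:22:12;05.

00:22:12;05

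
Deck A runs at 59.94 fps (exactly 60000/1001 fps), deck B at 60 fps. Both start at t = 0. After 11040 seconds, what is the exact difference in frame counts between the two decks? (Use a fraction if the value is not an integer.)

A emits 60000/1001 × 11040 = 662400000/1001 frames; B emits 60 × 11040 = 662400.
Difference = 662400/1001 frames (≈ 661.7383); B is ahead of A.

662400/1001 frames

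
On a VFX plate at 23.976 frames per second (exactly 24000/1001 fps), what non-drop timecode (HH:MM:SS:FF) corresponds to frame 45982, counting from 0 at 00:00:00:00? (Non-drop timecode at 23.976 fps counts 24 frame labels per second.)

45982 ÷ 24 = 1915 full seconds, remainder 22 frames.
1915 s = 0 h 31 min 55 s.
Timecode: 00:31:55:22.

00:31:55:22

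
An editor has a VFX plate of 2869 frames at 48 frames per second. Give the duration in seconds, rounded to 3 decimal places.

59.771 seconds

Running time = 2869 × 1/48 = 2869/48 s ≈ 59.771 s.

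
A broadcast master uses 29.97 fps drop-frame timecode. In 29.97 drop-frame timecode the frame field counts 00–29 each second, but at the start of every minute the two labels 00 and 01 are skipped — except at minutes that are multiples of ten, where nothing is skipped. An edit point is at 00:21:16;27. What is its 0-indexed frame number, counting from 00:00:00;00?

38269

As if non-drop at 30 labels/s: (0 × 3600 + 21 × 60 + 16) × 30 + 27 = 38307.
Minute boundaries passed: 21; those not divisible by 10: 21 − 2 = 19; dropped labels = 2 × 19 = 38.
Actual frame index = 38307 − 38 = 38269.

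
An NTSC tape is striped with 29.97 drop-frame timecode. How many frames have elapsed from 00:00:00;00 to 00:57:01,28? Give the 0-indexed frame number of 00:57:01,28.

102554

As if non-drop at 30 labels/s: (0 × 3600 + 57 × 60 + 1) × 30 + 28 = 102658.
Minute boundaries passed: 57; those not divisible by 10: 57 − 5 = 52; dropped labels = 2 × 52 = 104.
Actual frame index = 102658 − 104 = 102554.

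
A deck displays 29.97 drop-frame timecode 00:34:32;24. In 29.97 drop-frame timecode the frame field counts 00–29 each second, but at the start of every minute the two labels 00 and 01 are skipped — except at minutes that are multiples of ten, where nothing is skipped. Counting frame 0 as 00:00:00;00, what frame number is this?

62122

Complete 10-minute blocks: 3, each 17982 frames → 53946.
Remaining 4 whole minutes in the current block: 1800 + 3 × 1798 = 7194 frames.
Within the current minute: 32 × 30 + 24 − 2 = 982 (labels ;00/;01 skipped at this minute). Total = 53946 + 7194 + 982 = 62122.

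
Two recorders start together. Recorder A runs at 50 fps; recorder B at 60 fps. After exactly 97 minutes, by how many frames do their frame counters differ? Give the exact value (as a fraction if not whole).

58200 frames

97 min = 5820 s.
A emits 50 × 5820 = 291000 frames; B emits 60 × 5820 = 349200.
Difference = 58200 frames; B is ahead of A.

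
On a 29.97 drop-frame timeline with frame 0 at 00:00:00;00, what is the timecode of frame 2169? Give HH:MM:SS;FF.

00:01:12;11

Ten DF minutes hold 17982 frames, so frame 2169 lies in block 0 (frames 0–17981) with 2169 frames into that block.
The block's first minute is 1800 frames and the rest 1798 each; 2169 frames reaches minute 1, so 0 × 18 + 1 × 2 = 2 labels have been skipped so far.
Adding those back, label number 2169 + 2 = 2171 at 30 labels/s is 72 s + 11 f = 0 h 1 min 12 s frame 11, i.e. 00:01:12;11.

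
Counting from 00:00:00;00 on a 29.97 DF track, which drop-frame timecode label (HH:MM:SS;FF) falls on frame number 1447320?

13:24:52;08

Each 10-minute DF block holds 10 × 60 × 30 − 9 × 2 = 17982 frames. 1447320 ÷ 17982 → 80 full blocks, remainder 8760.
Within the partial block the first minute is 1800 frames and each further minute 1798, so 4 further minute boundaries passed. Total skipped labels = 18 × 80 + 2 × 4 = 1448.
Non-drop label index = 1447320 + 1448 = 1448768; at 30 labels/s that is 13:24:52:08, i.e. DF 13:24:52;08.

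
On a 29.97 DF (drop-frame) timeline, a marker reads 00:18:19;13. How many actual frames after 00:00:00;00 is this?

32949

Complete 10-minute blocks: 1, each 17982 frames → 17982.
Remaining 8 whole minutes in the current block: 1800 + 7 × 1798 = 14386 frames.
Within the current minute: 19 × 30 + 13 − 2 = 581 (labels ;00/;01 skipped at this minute). Total = 17982 + 14386 + 581 = 32949.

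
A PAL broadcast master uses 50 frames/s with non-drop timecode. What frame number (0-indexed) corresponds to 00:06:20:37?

Total seconds to the label: (0 × 3600 + 6 × 60 + 20) = 380.
Frame index = 380 × 50 + 37 = 19037.

frame 19037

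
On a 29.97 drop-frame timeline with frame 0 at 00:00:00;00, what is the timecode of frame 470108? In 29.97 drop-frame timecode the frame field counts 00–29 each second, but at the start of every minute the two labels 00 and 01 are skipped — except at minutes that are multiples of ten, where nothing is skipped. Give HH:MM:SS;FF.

04:21:25;28

Each 10-minute DF block holds 10 × 60 × 30 − 9 × 2 = 17982 frames. 470108 ÷ 17982 → 26 full blocks, remainder 2576.
Within the partial block the first minute is 1800 frames and each further minute 1798, so 1 further minute boundary passed. Total skipped labels = 18 × 26 + 2 × 1 = 470.
Non-drop label index = 470108 + 470 = 470578; at 30 labels/s that is 04:21:25:28, i.e. DF 04:21:25;28.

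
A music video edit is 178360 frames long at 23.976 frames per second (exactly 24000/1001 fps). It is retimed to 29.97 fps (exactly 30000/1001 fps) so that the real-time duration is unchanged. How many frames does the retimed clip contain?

222950 frames

Target frames = source frames × (target rate / source rate) = 178360 × (30000/1001)/(24000/1001) = 178360 × 5/4 = 222950.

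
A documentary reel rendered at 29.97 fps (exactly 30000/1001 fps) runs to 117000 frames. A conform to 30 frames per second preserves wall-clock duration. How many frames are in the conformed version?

117117 frames

Target frames = source frames × (target rate / source rate) = 117000 × (30)/(30000/1001) = 117000 × 1001/1000 = 117117.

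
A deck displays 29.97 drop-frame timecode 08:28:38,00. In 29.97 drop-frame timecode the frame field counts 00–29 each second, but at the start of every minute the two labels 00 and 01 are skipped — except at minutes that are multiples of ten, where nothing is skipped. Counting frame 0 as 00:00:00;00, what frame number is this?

As if non-drop at 30 labels/s: (8 × 3600 + 28 × 60 + 38) × 30 + 0 = 915540.
Minute boundaries passed: 508; those not divisible by 10: 508 − 50 = 458; dropped labels = 2 × 458 = 916.
Actual frame index = 915540 − 916 = 914624.

914624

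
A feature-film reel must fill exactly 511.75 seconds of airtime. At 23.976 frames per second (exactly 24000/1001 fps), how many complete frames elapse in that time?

Frames = 511.75 × 24000/1001 = 12282000/1001 ≈ 12269.7303.
Complete frames: 12269.

12269 frames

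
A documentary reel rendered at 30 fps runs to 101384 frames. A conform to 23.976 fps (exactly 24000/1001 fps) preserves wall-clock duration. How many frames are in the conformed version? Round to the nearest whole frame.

Frames at target rate = 101384 × (24000/1001) / (30) = 81107200/1001 ≈ 81026.174.
Nearest whole frame: 81026.

81026 frames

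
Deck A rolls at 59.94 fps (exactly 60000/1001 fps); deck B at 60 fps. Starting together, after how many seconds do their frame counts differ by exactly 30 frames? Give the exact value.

The gap grows by |60 − 60000/1001| = 60/1001 frames per second.
Time for a 30-frame gap: 30 ÷ (60/1001) = 500.5 s.

500.5 seconds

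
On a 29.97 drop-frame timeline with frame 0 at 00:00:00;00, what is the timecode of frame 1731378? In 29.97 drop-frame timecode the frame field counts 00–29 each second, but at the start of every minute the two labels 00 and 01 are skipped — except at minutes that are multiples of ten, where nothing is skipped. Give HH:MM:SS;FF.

Each 10-minute DF block holds 10 × 60 × 30 − 9 × 2 = 17982 frames. 1731378 ÷ 17982 → 96 full blocks, remainder 5106.
Within the partial block the first minute is 1800 frames and each further minute 1798, so 2 further minute boundaries passed. Total skipped labels = 18 × 96 + 2 × 2 = 1732.
Non-drop label index = 1731378 + 1732 = 1733110; at 30 labels/s that is 16:02:50:10, i.e. DF 16:02:50;10.

16:02:50;10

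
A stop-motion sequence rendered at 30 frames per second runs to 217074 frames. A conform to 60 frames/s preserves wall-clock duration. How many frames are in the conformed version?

434148 frames

Target frames = source frames × (target rate / source rate) = 217074 × (60)/(30) = 217074 × 2 = 434148.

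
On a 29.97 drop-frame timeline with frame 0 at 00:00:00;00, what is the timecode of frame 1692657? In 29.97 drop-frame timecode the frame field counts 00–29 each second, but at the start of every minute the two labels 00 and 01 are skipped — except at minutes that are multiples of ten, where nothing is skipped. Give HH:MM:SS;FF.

15:41:18;11

Ten DF minutes hold 17982 frames, so frame 1692657 lies in block 94 (frames 1690308–1708289) with 2349 frames into that block.
The block's first minute is 1800 frames and the rest 1798 each; 2349 frames reaches minute 1, so 94 × 18 + 1 × 2 = 1694 labels have been skipped so far.
Adding those back, label number 1692657 + 1694 = 1694351 at 30 labels/s is 56478 s + 11 f = 15 h 41 min 18 s frame 11, i.e. 15:41:18;11.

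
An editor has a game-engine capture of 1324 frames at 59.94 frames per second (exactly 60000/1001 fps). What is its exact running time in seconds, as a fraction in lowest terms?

331331/15000 seconds

Running time = 1324 ÷ (60000/1001) = 1324 × 1001/60000 = 331331/15000 s.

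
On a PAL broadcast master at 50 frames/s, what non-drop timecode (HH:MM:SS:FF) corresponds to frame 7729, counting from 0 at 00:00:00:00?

7729 ÷ 50 = 154 full seconds, remainder 29 frames.
154 s = 0 h 2 min 34 s.
Timecode: 00:02:34:29.

00:02:34:29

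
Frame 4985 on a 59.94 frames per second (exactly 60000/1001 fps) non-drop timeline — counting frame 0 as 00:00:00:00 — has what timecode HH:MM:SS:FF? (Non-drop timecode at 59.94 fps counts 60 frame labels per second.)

4985 ÷ 60 = 83 full seconds, remainder 5 frames.
83 s = 0 h 1 min 23 s.
Timecode: 00:01:23:05.

00:01:23:05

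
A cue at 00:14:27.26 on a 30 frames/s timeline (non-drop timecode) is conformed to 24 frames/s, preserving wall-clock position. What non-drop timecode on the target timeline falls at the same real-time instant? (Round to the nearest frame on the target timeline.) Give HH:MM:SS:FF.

00:14:27:21

Source frame index: (0×3600 + 14×60 + 27) × 30 + 26 = 26036.
Real time: 26036 / (30) = 13018/15 s.
Target frame: (13018/15) × (24) = 104144/5 ≈ 20828.800 → 20829.
At 24 labels/s: frame 20829 → 00:14:27:21.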